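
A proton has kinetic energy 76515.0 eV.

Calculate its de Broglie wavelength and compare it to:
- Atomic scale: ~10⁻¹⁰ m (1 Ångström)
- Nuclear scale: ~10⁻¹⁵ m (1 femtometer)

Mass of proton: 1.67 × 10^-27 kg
λ = 1.04 × 10^-13 m, which is between nuclear and atomic scales.

Using λ = h/√(2mKE):

KE = 76515.0 eV = 1.226 × 10^-14 J

λ = h/√(2mKE)
λ = (6.626 × 10^-34 J·s) / √(2 × 1.67 × 10^-27 kg × 1.226 × 10^-14 J)
λ = 1.04 × 10^-13 m

Comparison:
- Atomic scale (10⁻¹⁰ m): λ is 0.001× this size
- Nuclear scale (10⁻¹⁵ m): λ is 1e+02× this size

The wavelength is between nuclear and atomic scales.

This wavelength is appropriate for probing atomic structure but too large for nuclear physics experiments.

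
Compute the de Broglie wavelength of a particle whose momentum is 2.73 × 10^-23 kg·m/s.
2.43 × 10^-11 m

Using the de Broglie relation λ = h/p:

λ = h/p
λ = (6.626 × 10^-34 J·s) / (2.73 × 10^-23 kg·m/s)
λ = 2.43 × 10^-11 m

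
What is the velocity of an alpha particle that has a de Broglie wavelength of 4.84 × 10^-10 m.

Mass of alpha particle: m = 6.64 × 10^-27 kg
2.06 × 10^2 m/s

From the de Broglie relation λ = h/(mv), we solve for v:

v = h/(mλ)
v = (6.626 × 10^-34 J·s) / (6.64 × 10^-27 kg × 4.84 × 10^-10 m)
v = 2.06 × 10^2 m/s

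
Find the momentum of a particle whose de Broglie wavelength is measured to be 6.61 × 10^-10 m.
1.00 × 10^-24 kg·m/s

From the de Broglie relation λ = h/p, we solve for p:

p = h/λ
p = (6.626 × 10^-34 J·s) / (6.61 × 10^-10 m)
p = 1.00 × 10^-24 kg·m/s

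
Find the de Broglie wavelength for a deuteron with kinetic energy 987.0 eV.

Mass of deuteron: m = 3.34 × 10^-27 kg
6.45 × 10^-13 m

Using λ = h/√(2mKE):

First convert KE to Joules: KE = 987.0 eV = 1.581 × 10^-16 J

λ = h/√(2mKE)
λ = (6.626 × 10^-34 J·s) / √(2 × 3.34 × 10^-27 kg × 1.581 × 10^-16 J)
λ = 6.45 × 10^-13 m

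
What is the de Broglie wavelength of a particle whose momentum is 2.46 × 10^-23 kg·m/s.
2.69 × 10^-11 m

Using the de Broglie relation λ = h/p:

λ = h/p
λ = (6.626 × 10^-34 J·s) / (2.46 × 10^-23 kg·m/s)
λ = 2.69 × 10^-11 m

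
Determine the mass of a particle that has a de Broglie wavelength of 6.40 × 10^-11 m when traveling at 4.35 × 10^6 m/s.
2.38 × 10^-30 kg

From the de Broglie relation λ = h/(mv), we solve for m:

m = h/(λv)
m = (6.626 × 10^-34 J·s) / (6.40 × 10^-11 m × 4.35 × 10^6 m/s)
m = 2.38 × 10^-30 kg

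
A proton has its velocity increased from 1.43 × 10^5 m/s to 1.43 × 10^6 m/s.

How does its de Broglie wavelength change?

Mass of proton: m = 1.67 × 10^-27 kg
The wavelength decreases by a factor of 10.

Using λ = h/(mv):

Initial wavelength: λ₁ = h/(mv₁) = 2.77 × 10^-12 m
Final wavelength: λ₂ = h/(mv₂) = 2.77 × 10^-13 m

Since λ ∝ 1/v, when velocity increases by a factor of 10, the wavelength decreases by a factor of 10.

λ₂/λ₁ = v₁/v₂ = 1/10

The wavelength decreases by a factor of 10.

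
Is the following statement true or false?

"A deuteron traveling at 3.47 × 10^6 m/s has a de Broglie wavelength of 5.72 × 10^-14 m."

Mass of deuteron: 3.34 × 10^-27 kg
True

The claim is correct.

Using λ = h/(mv):
λ = (6.626 × 10^-34 J·s) / (3.34 × 10^-27 kg × 3.47 × 10^6 m/s)
λ = 5.72 × 10^-14 m

This matches the claimed value.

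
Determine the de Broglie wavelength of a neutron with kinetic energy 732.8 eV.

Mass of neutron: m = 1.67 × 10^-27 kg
1.06 × 10^-12 m

Using λ = h/√(2mKE):

First convert KE to Joules: KE = 732.8 eV = 1.174 × 10^-16 J

λ = h/√(2mKE)
λ = (6.626 × 10^-34 J·s) / √(2 × 1.67 × 10^-27 kg × 1.174 × 10^-16 J)
λ = 1.06 × 10^-12 m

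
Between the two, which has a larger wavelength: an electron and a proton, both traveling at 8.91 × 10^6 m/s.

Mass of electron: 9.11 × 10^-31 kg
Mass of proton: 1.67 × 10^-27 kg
The electron has the longer wavelength.

Using λ = h/(mv), since both particles have the same velocity, the wavelength depends only on mass.

For electron: λ₁ = h/(m₁v) = 8.16 × 10^-11 m
For proton: λ₂ = h/(m₂v) = 4.45 × 10^-14 m

Since λ ∝ 1/m at constant velocity, the lighter particle has the longer wavelength.

The electron has the longer de Broglie wavelength.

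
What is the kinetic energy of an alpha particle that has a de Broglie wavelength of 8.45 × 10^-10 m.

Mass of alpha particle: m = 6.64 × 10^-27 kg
4.63 × 10^-23 J (or 2.89 × 10^-4 eV)

From λ = h/√(2mKE), we solve for KE:

λ² = h²/(2mKE)
KE = h²/(2mλ²)
KE = (6.626 × 10^-34 J·s)² / (2 × 6.64 × 10^-27 kg × (8.45 × 10^-10 m)²)
KE = 4.63 × 10^-23 J
KE = 2.89 × 10^-4 eV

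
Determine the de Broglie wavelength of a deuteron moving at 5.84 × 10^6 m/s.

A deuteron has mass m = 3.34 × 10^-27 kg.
3.40 × 10^-14 m

Using the de Broglie relation λ = h/(mv):

λ = h/(mv)
λ = (6.626 × 10^-34 J·s) / (3.34 × 10^-27 kg × 5.84 × 10^6 m/s)
λ = 3.40 × 10^-14 m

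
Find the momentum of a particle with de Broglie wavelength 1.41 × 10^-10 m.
4.70 × 10^-24 kg·m/s

From the de Broglie relation λ = h/p, we solve for p:

p = h/λ
p = (6.626 × 10^-34 J·s) / (1.41 × 10^-10 m)
p = 4.70 × 10^-24 kg·m/s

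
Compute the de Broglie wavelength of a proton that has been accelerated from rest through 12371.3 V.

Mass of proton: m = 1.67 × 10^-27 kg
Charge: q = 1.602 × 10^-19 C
2.58 × 10^-13 m

When a particle is accelerated through voltage V, it gains kinetic energy KE = qV.

The de Broglie wavelength is then λ = h/√(2mqV):

λ = h/√(2mqV)
λ = (6.626 × 10^-34 J·s) / √(2 × 1.67 × 10^-27 kg × 1.602 × 10^-19 C × 12371.3 V)
λ = 2.58 × 10^-13 m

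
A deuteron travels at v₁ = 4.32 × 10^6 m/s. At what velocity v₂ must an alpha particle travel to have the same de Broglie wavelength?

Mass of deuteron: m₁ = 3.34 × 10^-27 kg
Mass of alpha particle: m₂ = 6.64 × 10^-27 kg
v₂ = 2.17 × 10^6 m/s

For equal de Broglie wavelengths: λ₁ = λ₂

h/(m₁v₁) = h/(m₂v₂)
m₁v₁ = m₂v₂
v₂ = v₁ · (m₁/m₂)

v₂ = 4.32 × 10^6 m/s × (3.34 × 10^-27 kg / 6.64 × 10^-27 kg)
v₂ = 2.17 × 10^6 m/s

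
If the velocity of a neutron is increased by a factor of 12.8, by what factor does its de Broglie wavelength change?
The wavelength decreases by a factor of 12.8.

From λ = h/(mv), the wavelength is inversely proportional to velocity:

λ ∝ 1/v

If v → 12.8v, then λ → λ/12.8

When velocity is increased by a factor of 12.8, the wavelength decreases by a factor of 12.8.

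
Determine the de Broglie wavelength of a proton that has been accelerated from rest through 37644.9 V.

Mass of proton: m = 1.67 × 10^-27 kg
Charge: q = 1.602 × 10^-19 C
1.48 × 10^-13 m

When a particle is accelerated through voltage V, it gains kinetic energy KE = qV.

The de Broglie wavelength is then λ = h/√(2mqV):

λ = h/√(2mqV)
λ = (6.626 × 10^-34 J·s) / √(2 × 1.67 × 10^-27 kg × 1.602 × 10^-19 C × 37644.9 V)
λ = 1.48 × 10^-13 m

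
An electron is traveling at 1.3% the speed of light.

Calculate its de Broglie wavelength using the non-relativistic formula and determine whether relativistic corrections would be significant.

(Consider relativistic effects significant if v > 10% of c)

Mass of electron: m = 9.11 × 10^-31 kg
No, relativistic corrections are not needed.

Using the non-relativistic de Broglie formula λ = h/(mv):

v = 1.3% × c = 3.897 × 10^6 m/s

λ = h/(mv)
λ = (6.626 × 10^-34 J·s) / (9.11 × 10^-31 kg × 3.897 × 10^6 m/s)
λ = 1.87 × 10^-10 m

Since v = 1.3% of c < 10% of c, relativistic corrections are NOT significant and this non-relativistic result is a good approximation.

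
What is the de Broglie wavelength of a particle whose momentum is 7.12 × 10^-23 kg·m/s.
9.31 × 10^-12 m

Using the de Broglie relation λ = h/p:

λ = h/p
λ = (6.626 × 10^-34 J·s) / (7.12 × 10^-23 kg·m/s)
λ = 9.31 × 10^-12 m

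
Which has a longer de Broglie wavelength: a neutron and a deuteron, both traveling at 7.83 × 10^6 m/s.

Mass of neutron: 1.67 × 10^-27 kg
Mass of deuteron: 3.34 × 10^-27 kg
The neutron has the longer wavelength.

Using λ = h/(mv), since both particles have the same velocity, the wavelength depends only on mass.

For neutron: λ₁ = h/(m₁v) = 5.07 × 10^-14 m
For deuteron: λ₂ = h/(m₂v) = 2.53 × 10^-14 m

Since λ ∝ 1/m at constant velocity, the lighter particle has the longer wavelength.

The neutron has the longer de Broglie wavelength.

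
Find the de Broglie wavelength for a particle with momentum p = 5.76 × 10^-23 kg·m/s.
1.15 × 10^-11 m

Using the de Broglie relation λ = h/p:

λ = h/p
λ = (6.626 × 10^-34 J·s) / (5.76 × 10^-23 kg·m/s)
λ = 1.15 × 10^-11 m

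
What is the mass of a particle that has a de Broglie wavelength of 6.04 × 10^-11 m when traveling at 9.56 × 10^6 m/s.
1.15 × 10^-30 kg

From the de Broglie relation λ = h/(mv), we solve for m:

m = h/(λv)
m = (6.626 × 10^-34 J·s) / (6.04 × 10^-11 m × 9.56 × 10^6 m/s)
m = 1.15 × 10^-30 kg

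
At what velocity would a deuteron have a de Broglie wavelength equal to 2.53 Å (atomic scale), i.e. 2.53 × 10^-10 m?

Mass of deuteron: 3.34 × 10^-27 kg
7.84 × 10^2 m/s

From λ = h/(mv), solve for v:

v = h/(mλ)
v = (6.626 × 10^-34 J·s) / (3.34 × 10^-27 kg × 2.53 × 10^-10 m)
v = 7.84 × 10^2 m/s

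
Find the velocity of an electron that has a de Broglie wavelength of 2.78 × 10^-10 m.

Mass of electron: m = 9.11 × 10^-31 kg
2.62 × 10^6 m/s

From the de Broglie relation λ = h/(mv), we solve for v:

v = h/(mλ)
v = (6.626 × 10^-34 J·s) / (9.11 × 10^-31 kg × 2.78 × 10^-10 m)
v = 2.62 × 10^6 m/s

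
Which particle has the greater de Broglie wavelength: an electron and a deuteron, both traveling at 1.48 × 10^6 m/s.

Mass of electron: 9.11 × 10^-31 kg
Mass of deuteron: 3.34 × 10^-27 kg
The electron has the longer wavelength.

Using λ = h/(mv), since both particles have the same velocity, the wavelength depends only on mass.

For electron: λ₁ = h/(m₁v) = 4.91 × 10^-10 m
For deuteron: λ₂ = h/(m₂v) = 1.34 × 10^-13 m

Since λ ∝ 1/m at constant velocity, the lighter particle has the longer wavelength.

The electron has the longer de Broglie wavelength.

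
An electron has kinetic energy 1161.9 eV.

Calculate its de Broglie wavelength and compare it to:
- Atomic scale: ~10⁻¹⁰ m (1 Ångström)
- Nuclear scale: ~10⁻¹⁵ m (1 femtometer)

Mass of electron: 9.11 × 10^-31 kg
λ = 3.60 × 10^-11 m, which is between nuclear and atomic scales.

Using λ = h/√(2mKE):

KE = 1161.9 eV = 1.862 × 10^-16 J

λ = h/√(2mKE)
λ = (6.626 × 10^-34 J·s) / √(2 × 9.11 × 10^-31 kg × 1.862 × 10^-16 J)
λ = 3.60 × 10^-11 m

Comparison:
- Atomic scale (10⁻¹⁰ m): λ is 0.36× this size
- Nuclear scale (10⁻¹⁵ m): λ is 3.6e+04× this size

The wavelength is between nuclear and atomic scales.

This wavelength is appropriate for probing atomic structure but too large for nuclear physics experiments.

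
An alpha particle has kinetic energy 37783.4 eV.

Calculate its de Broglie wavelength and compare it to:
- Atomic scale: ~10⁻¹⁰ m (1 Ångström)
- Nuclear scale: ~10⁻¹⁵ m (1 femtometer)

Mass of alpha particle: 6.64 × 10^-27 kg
λ = 7.39 × 10^-14 m, which is between nuclear and atomic scales.

Using λ = h/√(2mKE):

KE = 37783.4 eV = 6.054 × 10^-15 J

λ = h/√(2mKE)
λ = (6.626 × 10^-34 J·s) / √(2 × 6.64 × 10^-27 kg × 6.054 × 10^-15 J)
λ = 7.39 × 10^-14 m

Comparison:
- Atomic scale (10⁻¹⁰ m): λ is 0.00074× this size
- Nuclear scale (10⁻¹⁵ m): λ is 74× this size

The wavelength is between nuclear and atomic scales.

This wavelength is appropriate for probing atomic structure but too large for nuclear physics experiments.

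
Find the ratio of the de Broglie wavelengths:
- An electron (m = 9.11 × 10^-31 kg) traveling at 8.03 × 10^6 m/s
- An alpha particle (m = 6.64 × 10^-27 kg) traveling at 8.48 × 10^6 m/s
λ₁/λ₂ = 7.70 × 10^3

Using λ = h/(mv):

λ₁ = h/(m₁v₁) = 9.06 × 10^-11 m
λ₂ = h/(m₂v₂) = 1.18 × 10^-14 m

Ratio λ₁/λ₂ = (m₂v₂)/(m₁v₁)
         = (6.64 × 10^-27 kg × 8.48 × 10^6 m/s) / (9.11 × 10^-31 kg × 8.03 × 10^6 m/s)
         = 7.70 × 10^3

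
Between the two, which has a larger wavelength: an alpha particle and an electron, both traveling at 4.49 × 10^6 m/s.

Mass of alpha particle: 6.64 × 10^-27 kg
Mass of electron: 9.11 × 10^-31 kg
The electron has the longer wavelength.

Using λ = h/(mv), since both particles have the same velocity, the wavelength depends only on mass.

For alpha particle: λ₁ = h/(m₁v) = 2.22 × 10^-14 m
For electron: λ₂ = h/(m₂v) = 1.62 × 10^-10 m

Since λ ∝ 1/m at constant velocity, the lighter particle has the longer wavelength.

The electron has the longer de Broglie wavelength.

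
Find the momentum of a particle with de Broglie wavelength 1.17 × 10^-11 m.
5.66 × 10^-23 kg·m/s

From the de Broglie relation λ = h/p, we solve for p:

p = h/λ
p = (6.626 × 10^-34 J·s) / (1.17 × 10^-11 m)
p = 5.66 × 10^-23 kg·m/s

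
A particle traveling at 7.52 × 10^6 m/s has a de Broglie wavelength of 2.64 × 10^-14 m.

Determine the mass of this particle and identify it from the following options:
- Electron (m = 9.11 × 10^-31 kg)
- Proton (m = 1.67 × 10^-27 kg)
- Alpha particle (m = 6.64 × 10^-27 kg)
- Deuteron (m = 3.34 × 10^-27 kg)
The particle is a deuteron.

From λ = h/(mv), solve for mass:

m = h/(λv)
m = (6.626 × 10^-34 J·s) / (2.64 × 10^-14 m × 7.52 × 10^6 m/s)
m = 3.34 × 10^-27 kg

Comparing with the listed masses, this is closest to a deuteron.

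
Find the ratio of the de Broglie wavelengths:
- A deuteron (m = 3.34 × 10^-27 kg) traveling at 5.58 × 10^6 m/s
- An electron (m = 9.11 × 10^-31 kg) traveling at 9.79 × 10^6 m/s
λ₁/λ₂ = 4.79 × 10^-4

Using λ = h/(mv):

λ₁ = h/(m₁v₁) = 3.56 × 10^-14 m
λ₂ = h/(m₂v₂) = 7.43 × 10^-11 m

Ratio λ₁/λ₂ = (m₂v₂)/(m₁v₁)
         = (9.11 × 10^-31 kg × 9.79 × 10^6 m/s) / (3.34 × 10^-27 kg × 5.58 × 10^6 m/s)
         = 4.79 × 10^-4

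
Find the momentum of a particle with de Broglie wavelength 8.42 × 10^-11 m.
7.87 × 10^-24 kg·m/s

From the de Broglie relation λ = h/p, we solve for p:

p = h/λ
p = (6.626 × 10^-34 J·s) / (8.42 × 10^-11 m)
p = 7.87 × 10^-24 kg·m/s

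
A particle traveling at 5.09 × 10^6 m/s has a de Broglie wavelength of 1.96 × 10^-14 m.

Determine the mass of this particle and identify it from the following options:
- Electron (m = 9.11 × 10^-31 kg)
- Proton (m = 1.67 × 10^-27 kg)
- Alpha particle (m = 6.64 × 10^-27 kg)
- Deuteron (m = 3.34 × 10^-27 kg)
The particle is an alpha particle.

From λ = h/(mv), solve for mass:

m = h/(λv)
m = (6.626 × 10^-34 J·s) / (1.96 × 10^-14 m × 5.09 × 10^6 m/s)
m = 6.64 × 10^-27 kg

Comparing with the listed masses, this is closest to an alpha particle.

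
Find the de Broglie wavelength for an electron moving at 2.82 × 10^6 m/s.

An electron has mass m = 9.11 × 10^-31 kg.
2.58 × 10^-10 m

Using the de Broglie relation λ = h/(mv):

λ = h/(mv)
λ = (6.626 × 10^-34 J·s) / (9.11 × 10^-31 kg × 2.82 × 10^6 m/s)
λ = 2.58 × 10^-10 m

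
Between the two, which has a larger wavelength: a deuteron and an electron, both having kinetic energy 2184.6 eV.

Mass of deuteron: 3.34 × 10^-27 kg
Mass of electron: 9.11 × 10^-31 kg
The electron has the longer wavelength.

Using λ = h/√(2mKE):

For deuteron: λ₁ = h/√(2m₁KE) = 4.33 × 10^-13 m
For electron: λ₂ = h/√(2m₂KE) = 2.62 × 10^-11 m

Since λ ∝ 1/√m at constant kinetic energy, the lighter particle has the longer wavelength.

The electron has the longer de Broglie wavelength.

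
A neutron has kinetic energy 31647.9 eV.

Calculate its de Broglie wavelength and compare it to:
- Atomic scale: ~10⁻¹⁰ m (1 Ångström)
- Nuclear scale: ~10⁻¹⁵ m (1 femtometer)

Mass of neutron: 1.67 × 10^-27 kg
λ = 1.61 × 10^-13 m, which is between nuclear and atomic scales.

Using λ = h/√(2mKE):

KE = 31647.9 eV = 5.071 × 10^-15 J

λ = h/√(2mKE)
λ = (6.626 × 10^-34 J·s) / √(2 × 1.67 × 10^-27 kg × 5.071 × 10^-15 J)
λ = 1.61 × 10^-13 m

Comparison:
- Atomic scale (10⁻¹⁰ m): λ is 0.0016× this size
- Nuclear scale (10⁻¹⁵ m): λ is 1.6e+02× this size

The wavelength is between nuclear and atomic scales.

This wavelength is appropriate for probing atomic structure but too large for nuclear physics experiments.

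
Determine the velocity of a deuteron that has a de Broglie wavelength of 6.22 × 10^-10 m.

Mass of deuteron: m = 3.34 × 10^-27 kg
3.19 × 10^2 m/s

From the de Broglie relation λ = h/(mv), we solve for v:

v = h/(mλ)
v = (6.626 × 10^-34 J·s) / (3.34 × 10^-27 kg × 6.22 × 10^-10 m)
v = 3.19 × 10^2 m/s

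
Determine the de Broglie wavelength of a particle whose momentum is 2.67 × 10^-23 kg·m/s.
2.48 × 10^-11 m

Using the de Broglie relation λ = h/p:

λ = h/p
λ = (6.626 × 10^-34 J·s) / (2.67 × 10^-23 kg·m/s)
λ = 2.48 × 10^-11 m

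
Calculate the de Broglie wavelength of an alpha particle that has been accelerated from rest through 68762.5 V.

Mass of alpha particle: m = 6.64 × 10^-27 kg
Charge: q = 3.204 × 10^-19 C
3.87 × 10^-14 m

When a particle is accelerated through voltage V, it gains kinetic energy KE = qV.

The de Broglie wavelength is then λ = h/√(2mqV):

λ = h/√(2mqV)
λ = (6.626 × 10^-34 J·s) / √(2 × 6.64 × 10^-27 kg × 3.204 × 10^-19 C × 68762.5 V)
λ = 3.87 × 10^-14 m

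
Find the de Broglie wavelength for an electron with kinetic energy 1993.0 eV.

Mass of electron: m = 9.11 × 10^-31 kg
2.75 × 10^-11 m

Using λ = h/√(2mKE):

First convert KE to Joules: KE = 1993.0 eV = 3.193 × 10^-16 J

λ = h/√(2mKE)
λ = (6.626 × 10^-34 J·s) / √(2 × 9.11 × 10^-31 kg × 3.193 × 10^-16 J)
λ = 2.75 × 10^-11 m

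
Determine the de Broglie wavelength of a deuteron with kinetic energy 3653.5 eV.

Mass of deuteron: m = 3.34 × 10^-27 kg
3.35 × 10^-13 m

Using λ = h/√(2mKE):

First convert KE to Joules: KE = 3653.5 eV = 5.854 × 10^-16 J

λ = h/√(2mKE)
λ = (6.626 × 10^-34 J·s) / √(2 × 3.34 × 10^-27 kg × 5.854 × 10^-16 J)
λ = 3.35 × 10^-13 m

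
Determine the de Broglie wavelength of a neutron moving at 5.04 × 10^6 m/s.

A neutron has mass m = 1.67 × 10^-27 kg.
7.87 × 10^-14 m

Using the de Broglie relation λ = h/(mv):

λ = h/(mv)
λ = (6.626 × 10^-34 J·s) / (1.67 × 10^-27 kg × 5.04 × 10^6 m/s)
λ = 7.87 × 10^-14 m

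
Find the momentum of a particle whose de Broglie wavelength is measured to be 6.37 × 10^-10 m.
1.04 × 10^-24 kg·m/s

From the de Broglie relation λ = h/p, we solve for p:

p = h/λ
p = (6.626 × 10^-34 J·s) / (6.37 × 10^-10 m)
p = 1.04 × 10^-24 kg·m/s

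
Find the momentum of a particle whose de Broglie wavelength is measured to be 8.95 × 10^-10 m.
7.40 × 10^-25 kg·m/s

From the de Broglie relation λ = h/p, we solve for p:

p = h/λ
p = (6.626 × 10^-34 J·s) / (8.95 × 10^-10 m)
p = 7.40 × 10^-25 kg·m/s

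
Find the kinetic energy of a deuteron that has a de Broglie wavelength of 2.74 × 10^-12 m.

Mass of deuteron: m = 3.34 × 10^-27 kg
8.75 × 10^-18 J (or 54.6 eV)

From λ = h/√(2mKE), we solve for KE:

λ² = h²/(2mKE)
KE = h²/(2mλ²)
KE = (6.626 × 10^-34 J·s)² / (2 × 3.34 × 10^-27 kg × (2.74 × 10^-12 m)²)
KE = 8.75 × 10^-18 J
KE = 54.6 eV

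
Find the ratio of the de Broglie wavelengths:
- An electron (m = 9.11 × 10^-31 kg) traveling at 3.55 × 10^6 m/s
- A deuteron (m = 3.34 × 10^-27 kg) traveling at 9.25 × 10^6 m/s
λ₁/λ₂ = 9.55 × 10^3

Using λ = h/(mv):

λ₁ = h/(m₁v₁) = 2.05 × 10^-10 m
λ₂ = h/(m₂v₂) = 2.14 × 10^-14 m

Ratio λ₁/λ₂ = (m₂v₂)/(m₁v₁)
         = (3.34 × 10^-27 kg × 9.25 × 10^6 m/s) / (9.11 × 10^-31 kg × 3.55 × 10^6 m/s)
         = 9.55 × 10^3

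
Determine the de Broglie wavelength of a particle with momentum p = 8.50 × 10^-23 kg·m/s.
7.80 × 10^-12 m

Using the de Broglie relation λ = h/p:

λ = h/p
λ = (6.626 × 10^-34 J·s) / (8.50 × 10^-23 kg·m/s)
λ = 7.80 × 10^-12 m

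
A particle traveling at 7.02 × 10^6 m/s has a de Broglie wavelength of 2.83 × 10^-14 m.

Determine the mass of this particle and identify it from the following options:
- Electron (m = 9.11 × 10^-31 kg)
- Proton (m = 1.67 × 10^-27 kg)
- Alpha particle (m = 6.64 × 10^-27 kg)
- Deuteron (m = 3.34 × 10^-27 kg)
The particle is a deuteron.

From λ = h/(mv), solve for mass:

m = h/(λv)
m = (6.626 × 10^-34 J·s) / (2.83 × 10^-14 m × 7.02 × 10^6 m/s)
m = 3.34 × 10^-27 kg

Comparing with the listed masses, this is closest to a deuteron.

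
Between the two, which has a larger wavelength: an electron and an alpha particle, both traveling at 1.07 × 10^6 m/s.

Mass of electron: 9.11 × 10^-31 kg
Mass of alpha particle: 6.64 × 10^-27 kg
The electron has the longer wavelength.

Using λ = h/(mv), since both particles have the same velocity, the wavelength depends only on mass.

For electron: λ₁ = h/(m₁v) = 6.80 × 10^-10 m
For alpha particle: λ₂ = h/(m₂v) = 9.33 × 10^-14 m

Since λ ∝ 1/m at constant velocity, the lighter particle has the longer wavelength.

The electron has the longer de Broglie wavelength.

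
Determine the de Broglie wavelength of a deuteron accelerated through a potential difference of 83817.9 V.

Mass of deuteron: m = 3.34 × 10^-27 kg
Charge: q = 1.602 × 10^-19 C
7.00 × 10^-14 m

When a particle is accelerated through voltage V, it gains kinetic energy KE = qV.

The de Broglie wavelength is then λ = h/√(2mqV):

λ = h/√(2mqV)
λ = (6.626 × 10^-34 J·s) / √(2 × 3.34 × 10^-27 kg × 1.602 × 10^-19 C × 83817.9 V)
λ = 7.00 × 10^-14 m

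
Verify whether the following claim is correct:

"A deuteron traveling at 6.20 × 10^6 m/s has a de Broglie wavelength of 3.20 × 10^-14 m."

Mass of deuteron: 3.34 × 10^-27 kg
True

The claim is correct.

Using λ = h/(mv):
λ = (6.626 × 10^-34 J·s) / (3.34 × 10^-27 kg × 6.20 × 10^6 m/s)
λ = 3.20 × 10^-14 m

This matches the claimed value.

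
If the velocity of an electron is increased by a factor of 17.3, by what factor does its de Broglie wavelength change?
The wavelength decreases by a factor of 17.3.

From λ = h/(mv), the wavelength is inversely proportional to velocity:

λ ∝ 1/v

If v → 17.3v, then λ → λ/17.3

When velocity is increased by a factor of 17.3, the wavelength decreases by a factor of 17.3.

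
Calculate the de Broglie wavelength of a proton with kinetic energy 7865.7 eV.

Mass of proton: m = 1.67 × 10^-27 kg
3.23 × 10^-13 m

Using λ = h/√(2mKE):

First convert KE to Joules: KE = 7865.7 eV = 1.260 × 10^-15 J

λ = h/√(2mKE)
λ = (6.626 × 10^-34 J·s) / √(2 × 1.67 × 10^-27 kg × 1.260 × 10^-15 J)
λ = 3.23 × 10^-13 m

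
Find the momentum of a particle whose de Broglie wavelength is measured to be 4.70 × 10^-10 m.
1.41 × 10^-24 kg·m/s

From the de Broglie relation λ = h/p, we solve for p:

p = h/λ
p = (6.626 × 10^-34 J·s) / (4.70 × 10^-10 m)
p = 1.41 × 10^-24 kg·m/s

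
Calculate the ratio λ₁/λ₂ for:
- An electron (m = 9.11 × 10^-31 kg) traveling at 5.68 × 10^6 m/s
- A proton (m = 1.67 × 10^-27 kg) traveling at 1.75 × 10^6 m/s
λ₁/λ₂ = 565

Using λ = h/(mv):

λ₁ = h/(m₁v₁) = 1.28 × 10^-10 m
λ₂ = h/(m₂v₂) = 2.27 × 10^-13 m

Ratio λ₁/λ₂ = (m₂v₂)/(m₁v₁)
         = (1.67 × 10^-27 kg × 1.75 × 10^6 m/s) / (9.11 × 10^-31 kg × 5.68 × 10^6 m/s)
         = 565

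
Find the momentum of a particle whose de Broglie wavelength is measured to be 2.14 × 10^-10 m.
3.10 × 10^-24 kg·m/s

From the de Broglie relation λ = h/p, we solve for p:

p = h/λ
p = (6.626 × 10^-34 J·s) / (2.14 × 10^-10 m)
p = 3.10 × 10^-24 kg·m/s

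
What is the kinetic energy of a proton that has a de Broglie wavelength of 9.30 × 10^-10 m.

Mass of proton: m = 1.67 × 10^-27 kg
1.52 × 10^-22 J (or 9.49 × 10^-4 eV)

From λ = h/√(2mKE), we solve for KE:

λ² = h²/(2mKE)
KE = h²/(2mλ²)
KE = (6.626 × 10^-34 J·s)² / (2 × 1.67 × 10^-27 kg × (9.30 × 10^-10 m)²)
KE = 1.52 × 10^-22 J
KE = 9.49 × 10^-4 eV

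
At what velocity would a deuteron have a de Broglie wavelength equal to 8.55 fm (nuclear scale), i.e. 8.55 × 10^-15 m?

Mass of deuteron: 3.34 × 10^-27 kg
2.32 × 10^7 m/s

From λ = h/(mv), solve for v:

v = h/(mλ)
v = (6.626 × 10^-34 J·s) / (3.34 × 10^-27 kg × 8.55 × 10^-15 m)
v = 2.32 × 10^7 m/s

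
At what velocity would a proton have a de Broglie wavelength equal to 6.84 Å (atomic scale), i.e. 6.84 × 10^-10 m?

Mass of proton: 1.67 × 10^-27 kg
5.80 × 10^2 m/s

From λ = h/(mv), solve for v:

v = h/(mλ)
v = (6.626 × 10^-34 J·s) / (1.67 × 10^-27 kg × 6.84 × 10^-10 m)
v = 5.80 × 10^2 m/s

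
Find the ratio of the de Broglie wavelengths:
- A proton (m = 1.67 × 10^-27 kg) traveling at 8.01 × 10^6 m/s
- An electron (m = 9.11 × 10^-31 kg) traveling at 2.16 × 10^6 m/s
λ₁/λ₂ = 1.47 × 10^-4

Using λ = h/(mv):

λ₁ = h/(m₁v₁) = 4.95 × 10^-14 m
λ₂ = h/(m₂v₂) = 3.37 × 10^-10 m

Ratio λ₁/λ₂ = (m₂v₂)/(m₁v₁)
         = (9.11 × 10^-31 kg × 2.16 × 10^6 m/s) / (1.67 × 10^-27 kg × 8.01 × 10^6 m/s)
         = 1.47 × 10^-4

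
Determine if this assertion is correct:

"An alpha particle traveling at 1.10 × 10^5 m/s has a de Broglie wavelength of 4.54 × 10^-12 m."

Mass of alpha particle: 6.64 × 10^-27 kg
False

The claim is incorrect.

Using λ = h/(mv):
λ = (6.626 × 10^-34 J·s) / (6.64 × 10^-27 kg × 1.10 × 10^5 m/s)
λ = 9.07 × 10^-13 m

The actual wavelength differs from the claimed 4.54 × 10^-12 m.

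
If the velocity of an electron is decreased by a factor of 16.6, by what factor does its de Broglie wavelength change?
The wavelength increases by a factor of 16.6.

From λ = h/(mv), the wavelength is inversely proportional to velocity:

λ ∝ 1/v

If v → v/16.6, then λ → 16.6λ

When velocity is decreased by a factor of 16.6, the wavelength increases by a factor of 16.6.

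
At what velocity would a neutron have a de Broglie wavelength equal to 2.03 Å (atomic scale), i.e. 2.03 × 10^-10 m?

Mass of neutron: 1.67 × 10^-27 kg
1.95 × 10^3 m/s

From λ = h/(mv), solve for v:

v = h/(mλ)
v = (6.626 × 10^-34 J·s) / (1.67 × 10^-27 kg × 2.03 × 10^-10 m)
v = 1.95 × 10^3 m/s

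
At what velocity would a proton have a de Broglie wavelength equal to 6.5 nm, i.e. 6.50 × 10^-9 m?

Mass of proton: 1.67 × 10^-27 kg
6.10 × 10^1 m/s

From λ = h/(mv), solve for v:

v = h/(mλ)
v = (6.626 × 10^-34 J·s) / (1.67 × 10^-27 kg × 6.50 × 10^-9 m)
v = 6.10 × 10^1 m/s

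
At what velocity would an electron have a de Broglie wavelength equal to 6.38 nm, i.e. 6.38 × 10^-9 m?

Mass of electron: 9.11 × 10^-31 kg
1.14 × 10^5 m/s

From λ = h/(mv), solve for v:

v = h/(mλ)
v = (6.626 × 10^-34 J·s) / (9.11 × 10^-31 kg × 6.38 × 10^-9 m)
v = 1.14 × 10^5 m/s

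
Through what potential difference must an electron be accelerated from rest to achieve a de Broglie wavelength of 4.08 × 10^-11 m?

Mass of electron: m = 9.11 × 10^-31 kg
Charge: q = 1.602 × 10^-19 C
904 V

From λ = h/√(2mqV), we solve for V:

λ² = h²/(2mqV)
V = h²/(2mqλ²)
V = (6.626 × 10^-34 J·s)² / (2 × 9.11 × 10^-31 kg × 1.602 × 10^-19 C × (4.08 × 10^-11 m)²)
V = 904 V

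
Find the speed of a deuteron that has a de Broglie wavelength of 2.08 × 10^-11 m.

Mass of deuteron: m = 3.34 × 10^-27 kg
9.54 × 10^3 m/s

From the de Broglie relation λ = h/(mv), we solve for v:

v = h/(mλ)
v = (6.626 × 10^-34 J·s) / (3.34 × 10^-27 kg × 2.08 × 10^-11 m)
v = 9.54 × 10^3 m/s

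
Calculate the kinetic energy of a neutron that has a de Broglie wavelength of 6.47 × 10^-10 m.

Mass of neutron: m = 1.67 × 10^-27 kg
3.14 × 10^-22 J (or 1.96 × 10^-3 eV)

From λ = h/√(2mKE), we solve for KE:

λ² = h²/(2mKE)
KE = h²/(2mλ²)
KE = (6.626 × 10^-34 J·s)² / (2 × 1.67 × 10^-27 kg × (6.47 × 10^-10 m)²)
KE = 3.14 × 10^-22 J
KE = 1.96 × 10^-3 eV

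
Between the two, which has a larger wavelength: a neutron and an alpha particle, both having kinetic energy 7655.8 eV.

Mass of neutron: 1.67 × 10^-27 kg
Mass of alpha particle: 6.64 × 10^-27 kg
The neutron has the longer wavelength.

Using λ = h/√(2mKE):

For neutron: λ₁ = h/√(2m₁KE) = 3.27 × 10^-13 m
For alpha particle: λ₂ = h/√(2m₂KE) = 1.64 × 10^-13 m

Since λ ∝ 1/√m at constant kinetic energy, the lighter particle has the longer wavelength.

The neutron has the longer de Broglie wavelength.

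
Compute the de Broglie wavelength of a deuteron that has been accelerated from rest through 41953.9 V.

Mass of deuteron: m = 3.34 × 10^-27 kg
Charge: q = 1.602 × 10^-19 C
9.89 × 10^-14 m

When a particle is accelerated through voltage V, it gains kinetic energy KE = qV.

The de Broglie wavelength is then λ = h/√(2mqV):

λ = h/√(2mqV)
λ = (6.626 × 10^-34 J·s) / √(2 × 3.34 × 10^-27 kg × 1.602 × 10^-19 C × 41953.9 V)
λ = 9.89 × 10^-14 m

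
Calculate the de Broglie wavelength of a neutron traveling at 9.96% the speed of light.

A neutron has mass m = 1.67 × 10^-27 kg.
1.33 × 10^-14 m

Using the de Broglie relation λ = h/(mv):

v = 9.96% × c = 2.986 × 10^7 m/s

λ = h/(mv)
λ = (6.626 × 10^-34 J·s) / (1.67 × 10^-27 kg × 2.986 × 10^7 m/s)
λ = 1.33 × 10^-14 m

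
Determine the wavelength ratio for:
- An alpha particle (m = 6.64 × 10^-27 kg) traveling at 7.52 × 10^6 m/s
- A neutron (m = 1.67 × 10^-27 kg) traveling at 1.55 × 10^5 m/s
λ₁/λ₂ = 5.18 × 10^-3

Using λ = h/(mv):

λ₁ = h/(m₁v₁) = 1.33 × 10^-14 m
λ₂ = h/(m₂v₂) = 2.56 × 10^-12 m

Ratio λ₁/λ₂ = (m₂v₂)/(m₁v₁)
         = (1.67 × 10^-27 kg × 1.55 × 10^5 m/s) / (6.64 × 10^-27 kg × 7.52 × 10^6 m/s)
         = 5.18 × 10^-3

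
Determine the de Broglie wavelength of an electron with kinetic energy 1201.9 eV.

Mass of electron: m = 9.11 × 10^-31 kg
3.54 × 10^-11 m

Using λ = h/√(2mKE):

First convert KE to Joules: KE = 1201.9 eV = 1.926 × 10^-16 J

λ = h/√(2mKE)
λ = (6.626 × 10^-34 J·s) / √(2 × 9.11 × 10^-31 kg × 1.926 × 10^-16 J)
λ = 3.54 × 10^-11 m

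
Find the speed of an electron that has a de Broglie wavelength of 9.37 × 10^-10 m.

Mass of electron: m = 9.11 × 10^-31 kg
7.76 × 10^5 m/s

From the de Broglie relation λ = h/(mv), we solve for v:

v = h/(mλ)
v = (6.626 × 10^-34 J·s) / (9.11 × 10^-31 kg × 9.37 × 10^-10 m)
v = 7.76 × 10^5 m/s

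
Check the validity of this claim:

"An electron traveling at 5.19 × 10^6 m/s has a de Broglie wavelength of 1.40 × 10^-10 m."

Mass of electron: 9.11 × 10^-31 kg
True

The claim is correct.

Using λ = h/(mv):
λ = (6.626 × 10^-34 J·s) / (9.11 × 10^-31 kg × 5.19 × 10^6 m/s)
λ = 1.40 × 10^-10 m

This matches the claimed value.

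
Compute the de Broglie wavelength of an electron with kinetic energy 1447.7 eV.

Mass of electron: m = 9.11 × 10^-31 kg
3.22 × 10^-11 m

Using λ = h/√(2mKE):

First convert KE to Joules: KE = 1447.7 eV = 2.319 × 10^-16 J

λ = h/√(2mKE)
λ = (6.626 × 10^-34 J·s) / √(2 × 9.11 × 10^-31 kg × 2.319 × 10^-16 J)
λ = 3.22 × 10^-11 m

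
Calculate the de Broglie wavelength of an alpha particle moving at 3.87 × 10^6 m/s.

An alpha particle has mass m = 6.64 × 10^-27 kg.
2.58 × 10^-14 m

Using the de Broglie relation λ = h/(mv):

λ = h/(mv)
λ = (6.626 × 10^-34 J·s) / (6.64 × 10^-27 kg × 3.87 × 10^6 m/s)
λ = 2.58 × 10^-14 m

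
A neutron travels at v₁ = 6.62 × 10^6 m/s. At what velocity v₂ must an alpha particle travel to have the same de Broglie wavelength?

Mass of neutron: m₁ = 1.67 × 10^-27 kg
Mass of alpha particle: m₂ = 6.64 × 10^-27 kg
v₂ = 1.66 × 10^6 m/s

For equal de Broglie wavelengths: λ₁ = λ₂

h/(m₁v₁) = h/(m₂v₂)
m₁v₁ = m₂v₂
v₂ = v₁ · (m₁/m₂)

v₂ = 6.62 × 10^6 m/s × (1.67 × 10^-27 kg / 6.64 × 10^-27 kg)
v₂ = 1.66 × 10^6 m/s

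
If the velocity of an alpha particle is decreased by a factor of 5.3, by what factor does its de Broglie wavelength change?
The wavelength increases by a factor of 5.3.

From λ = h/(mv), the wavelength is inversely proportional to velocity:

λ ∝ 1/v

If v → v/5.3, then λ → 5.3λ

When velocity is decreased by a factor of 5.3, the wavelength increases by a factor of 5.3.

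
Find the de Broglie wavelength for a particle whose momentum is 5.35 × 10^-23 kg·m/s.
1.24 × 10^-11 m

Using the de Broglie relation λ = h/p:

λ = h/p
λ = (6.626 × 10^-34 J·s) / (5.35 × 10^-23 kg·m/s)
λ = 1.24 × 10^-11 m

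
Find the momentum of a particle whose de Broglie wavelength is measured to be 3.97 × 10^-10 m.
1.67 × 10^-24 kg·m/s

From the de Broglie relation λ = h/p, we solve for p:

p = h/λ
p = (6.626 × 10^-34 J·s) / (3.97 × 10^-10 m)
p = 1.67 × 10^-24 kg·m/s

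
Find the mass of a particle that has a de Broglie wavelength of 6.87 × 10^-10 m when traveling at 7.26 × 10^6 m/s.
1.33 × 10^-31 kg

From the de Broglie relation λ = h/(mv), we solve for m:

m = h/(λv)
m = (6.626 × 10^-34 J·s) / (6.87 × 10^-10 m × 7.26 × 10^6 m/s)
m = 1.33 × 10^-31 kg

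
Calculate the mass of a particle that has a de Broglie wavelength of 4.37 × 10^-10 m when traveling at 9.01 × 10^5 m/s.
1.68 × 10^-30 kg

From the de Broglie relation λ = h/(mv), we solve for m:

m = h/(λv)
m = (6.626 × 10^-34 J·s) / (4.37 × 10^-10 m × 9.01 × 10^5 m/s)
m = 1.68 × 10^-30 kg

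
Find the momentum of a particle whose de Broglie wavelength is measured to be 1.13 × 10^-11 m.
5.86 × 10^-23 kg·m/s

From the de Broglie relation λ = h/p, we solve for p:

p = h/λ
p = (6.626 × 10^-34 J·s) / (1.13 × 10^-11 m)
p = 5.86 × 10^-23 kg·m/s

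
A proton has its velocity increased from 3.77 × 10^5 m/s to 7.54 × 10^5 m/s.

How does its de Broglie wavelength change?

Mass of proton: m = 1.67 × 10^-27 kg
The wavelength decreases by a factor of 2.

Using λ = h/(mv):

Initial wavelength: λ₁ = h/(mv₁) = 1.05 × 10^-12 m
Final wavelength: λ₂ = h/(mv₂) = 5.26 × 10^-13 m

Since λ ∝ 1/v, when velocity increases by a factor of 2, the wavelength decreases by a factor of 2.

λ₂/λ₁ = v₁/v₂ = 1/2

The wavelength decreases by a factor of 2.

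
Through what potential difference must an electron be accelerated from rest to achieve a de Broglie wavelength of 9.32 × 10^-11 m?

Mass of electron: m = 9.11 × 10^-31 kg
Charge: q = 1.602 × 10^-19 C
173 V

From λ = h/√(2mqV), we solve for V:

λ² = h²/(2mqV)
V = h²/(2mqλ²)
V = (6.626 × 10^-34 J·s)² / (2 × 9.11 × 10^-31 kg × 1.602 × 10^-19 C × (9.32 × 10^-11 m)²)
V = 173 V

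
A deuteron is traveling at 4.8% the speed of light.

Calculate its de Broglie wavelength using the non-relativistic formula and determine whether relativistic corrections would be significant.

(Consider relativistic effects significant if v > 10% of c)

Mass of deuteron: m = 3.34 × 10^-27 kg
No, relativistic corrections are not needed.

Using the non-relativistic de Broglie formula λ = h/(mv):

v = 4.8% × c = 1.439 × 10^7 m/s

λ = h/(mv)
λ = (6.626 × 10^-34 J·s) / (3.34 × 10^-27 kg × 1.439 × 10^7 m/s)
λ = 1.38 × 10^-14 m

Since v = 4.8% of c < 10% of c, relativistic corrections are NOT significant and this non-relativistic result is a good approximation.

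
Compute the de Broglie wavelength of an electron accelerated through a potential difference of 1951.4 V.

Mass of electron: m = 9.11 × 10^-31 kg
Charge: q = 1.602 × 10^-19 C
2.78 × 10^-11 m

When a particle is accelerated through voltage V, it gains kinetic energy KE = qV.

The de Broglie wavelength is then λ = h/√(2mqV):

λ = h/√(2mqV)
λ = (6.626 × 10^-34 J·s) / √(2 × 9.11 × 10^-31 kg × 1.602 × 10^-19 C × 1951.4 V)
λ = 2.78 × 10^-11 m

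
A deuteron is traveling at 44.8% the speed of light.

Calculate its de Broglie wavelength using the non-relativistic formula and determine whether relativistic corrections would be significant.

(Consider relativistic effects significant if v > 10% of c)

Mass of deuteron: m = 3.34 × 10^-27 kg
Yes, relativistic corrections are needed.

Using the non-relativistic de Broglie formula λ = h/(mv):

v = 44.8% × c = 1.343 × 10^8 m/s

λ = h/(mv)
λ = (6.626 × 10^-34 J·s) / (3.34 × 10^-27 kg × 1.343 × 10^8 m/s)
λ = 1.48 × 10^-15 m

Since v = 44.8% of c > 10% of c, relativistic corrections ARE significant and the actual wavelength would differ from this non-relativistic estimate.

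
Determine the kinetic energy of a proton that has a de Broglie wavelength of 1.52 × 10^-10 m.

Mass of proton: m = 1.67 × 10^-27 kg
5.69 × 10^-21 J (or 0.0355 eV)

From λ = h/√(2mKE), we solve for KE:

λ² = h²/(2mKE)
KE = h²/(2mλ²)
KE = (6.626 × 10^-34 J·s)² / (2 × 1.67 × 10^-27 kg × (1.52 × 10^-10 m)²)
KE = 5.69 × 10^-21 J
KE = 0.0355 eV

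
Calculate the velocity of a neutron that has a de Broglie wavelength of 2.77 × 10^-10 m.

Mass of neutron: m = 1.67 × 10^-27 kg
1.43 × 10^3 m/s

From the de Broglie relation λ = h/(mv), we solve for v:

v = h/(mλ)
v = (6.626 × 10^-34 J·s) / (1.67 × 10^-27 kg × 2.77 × 10^-10 m)
v = 1.43 × 10^3 m/s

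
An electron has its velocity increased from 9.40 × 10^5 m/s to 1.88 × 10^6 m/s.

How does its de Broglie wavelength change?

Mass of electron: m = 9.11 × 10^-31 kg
The wavelength decreases by a factor of 2.

Using λ = h/(mv):

Initial wavelength: λ₁ = h/(mv₁) = 7.74 × 10^-10 m
Final wavelength: λ₂ = h/(mv₂) = 3.87 × 10^-10 m

Since λ ∝ 1/v, when velocity increases by a factor of 2, the wavelength decreases by a factor of 2.

λ₂/λ₁ = v₁/v₂ = 1/2

The wavelength decreases by a factor of 2.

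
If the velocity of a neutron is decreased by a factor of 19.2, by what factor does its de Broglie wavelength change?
The wavelength increases by a factor of 19.2.

From λ = h/(mv), the wavelength is inversely proportional to velocity:

λ ∝ 1/v

If v → v/19.2, then λ → 19.2λ

When velocity is decreased by a factor of 19.2, the wavelength increases by a factor of 19.2.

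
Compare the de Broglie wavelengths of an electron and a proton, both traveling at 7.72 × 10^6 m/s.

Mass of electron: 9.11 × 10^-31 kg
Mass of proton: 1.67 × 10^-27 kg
The electron has the longer wavelength.

Using λ = h/(mv), since both particles have the same velocity, the wavelength depends only on mass.

For electron: λ₁ = h/(m₁v) = 9.42 × 10^-11 m
For proton: λ₂ = h/(m₂v) = 5.14 × 10^-14 m

Since λ ∝ 1/m at constant velocity, the lighter particle has the longer wavelength.

The electron has the longer de Broglie wavelength.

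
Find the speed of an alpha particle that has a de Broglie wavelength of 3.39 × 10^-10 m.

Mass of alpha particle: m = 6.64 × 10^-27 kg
2.94 × 10^2 m/s

From the de Broglie relation λ = h/(mv), we solve for v:

v = h/(mλ)
v = (6.626 × 10^-34 J·s) / (6.64 × 10^-27 kg × 3.39 × 10^-10 m)
v = 2.94 × 10^2 m/s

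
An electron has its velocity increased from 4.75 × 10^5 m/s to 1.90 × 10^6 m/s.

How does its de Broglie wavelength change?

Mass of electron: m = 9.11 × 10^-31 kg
The wavelength decreases by a factor of 4.

Using λ = h/(mv):

Initial wavelength: λ₁ = h/(mv₁) = 1.53 × 10^-9 m
Final wavelength: λ₂ = h/(mv₂) = 3.83 × 10^-10 m

Since λ ∝ 1/v, when velocity increases by a factor of 4, the wavelength decreases by a factor of 4.

λ₂/λ₁ = v₁/v₂ = 1/4

The wavelength decreases by a factor of 4.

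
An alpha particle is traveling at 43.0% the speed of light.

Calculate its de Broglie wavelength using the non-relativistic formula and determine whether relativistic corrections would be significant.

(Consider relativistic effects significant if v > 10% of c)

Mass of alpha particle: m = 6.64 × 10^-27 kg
Yes, relativistic corrections are needed.

Using the non-relativistic de Broglie formula λ = h/(mv):

v = 43.0% × c = 1.289 × 10^8 m/s

λ = h/(mv)
λ = (6.626 × 10^-34 J·s) / (6.64 × 10^-27 kg × 1.289 × 10^8 m/s)
λ = 7.74 × 10^-16 m

Since v = 43.0% of c > 10% of c, relativistic corrections ARE significant and the actual wavelength would differ from this non-relativistic estimate.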